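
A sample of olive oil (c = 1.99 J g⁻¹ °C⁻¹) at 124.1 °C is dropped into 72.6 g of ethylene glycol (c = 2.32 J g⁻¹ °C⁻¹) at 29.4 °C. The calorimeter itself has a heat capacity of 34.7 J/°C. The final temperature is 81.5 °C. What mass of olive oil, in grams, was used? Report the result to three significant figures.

q_gained = (72.6 × 2.32 + 34.7) × (81.5 − 29.4) = 10580 J
q_lost = m × 1.99 × (124.1 − 81.5) = 84.774 m
m = 10580 / 84.774 = 125 g

m = 125 g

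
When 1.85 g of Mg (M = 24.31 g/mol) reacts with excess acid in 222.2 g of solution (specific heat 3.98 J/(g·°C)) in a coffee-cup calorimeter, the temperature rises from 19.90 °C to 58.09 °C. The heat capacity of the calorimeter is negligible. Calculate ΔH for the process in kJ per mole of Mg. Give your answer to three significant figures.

|ΔT| = |58.09 − 19.90| = 38.19 °C
|q_surr| = (222.2 × 3.98) × 38.19 = 884.356 × 38.19 = 33770 J
n(Mg) = 1.85 / 24.31 = 0.07610 mol
Temperature rose, so q_rxn = −|q_surr| = -33.77 kJ
ΔH = q_rxn / n = -443.8 kJ/mol

ΔH = -444 kJ/mol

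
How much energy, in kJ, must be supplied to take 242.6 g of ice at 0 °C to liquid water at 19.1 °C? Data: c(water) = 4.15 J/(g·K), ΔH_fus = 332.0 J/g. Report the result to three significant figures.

q1 (melt at 0 °C): 242.6 × 332.0 = 80543 J
q2 (heat water 0.0→19.1 °C): 242.6 × 4.15 × 19.1 = 19230 J
Total: 80543 + 19230 = 99773 J = 99.8 kJ

q = 99.8 kJ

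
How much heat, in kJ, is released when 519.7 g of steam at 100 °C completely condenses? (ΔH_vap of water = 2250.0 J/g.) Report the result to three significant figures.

q = m × ΔH_vap = 519.7 × 2250.0 = 1169000 J = 1170 kJ

q = 1170 kJ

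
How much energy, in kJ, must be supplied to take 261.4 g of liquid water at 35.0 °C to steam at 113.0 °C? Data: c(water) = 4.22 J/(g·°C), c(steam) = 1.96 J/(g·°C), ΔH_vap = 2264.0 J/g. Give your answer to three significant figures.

q = 670 kJ

q1 (heat water 35.0→100.0 °C): 261.4 × 4.22 × 65.0 = 71702 J
q2 (vaporize at 100 °C): 261.4 × 2264.0 = 591810 J
q3 (heat steam 100.0→113.0 °C): 261.4 × 1.96 × 13.0 = 6660 J
Total: 71702 + 591810 + 6660 = 670172 J = 670 kJ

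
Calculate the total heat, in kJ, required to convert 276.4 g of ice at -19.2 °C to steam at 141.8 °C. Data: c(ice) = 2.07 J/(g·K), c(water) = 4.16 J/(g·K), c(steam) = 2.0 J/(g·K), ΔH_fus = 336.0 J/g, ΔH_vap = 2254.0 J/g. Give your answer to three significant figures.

q = 865 kJ

q1 (heat ice -19.2→0.0 °C): 276.4 × 2.07 × 19.2 = 10985 J
q2 (melt at 0 °C): 276.4 × 336.0 = 92870 J
q3 (heat water 0.0→100.0 °C): 276.4 × 4.16 × 100.0 = 114982 J
q4 (vaporize at 100 °C): 276.4 × 2254.0 = 623006 J
q5 (heat steam 100.0→141.8 °C): 276.4 × 2.0 × 41.8 = 23107 J
Total: 10985 + 92870 + 114982 + 623006 + 23107 = 864950 J = 865 kJ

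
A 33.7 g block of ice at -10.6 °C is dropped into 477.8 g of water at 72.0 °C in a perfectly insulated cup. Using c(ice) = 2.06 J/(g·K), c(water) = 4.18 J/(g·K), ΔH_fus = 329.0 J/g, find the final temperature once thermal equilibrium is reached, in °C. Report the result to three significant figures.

T_f = 61.7 °C

Heat to bring ice to 0 °C and melt it: q₁ = 33.7×2.06×10.6 + 33.7×329.0 = 11823 J
Heat the water can supply cooling to 0 °C: 477.8×4.18×72.0 = 143799 J > q₁, so all ice melts.
Energy balance: 477.8×4.18×(72.0 − T) = 11823 + 33.7×4.18×(T − 0)
1997.204(72.0 − T) = 11823 + 140.866 T
143799 − 11823 = 2138.070 T
T = 131976 / 2138.070 = 61.73 °C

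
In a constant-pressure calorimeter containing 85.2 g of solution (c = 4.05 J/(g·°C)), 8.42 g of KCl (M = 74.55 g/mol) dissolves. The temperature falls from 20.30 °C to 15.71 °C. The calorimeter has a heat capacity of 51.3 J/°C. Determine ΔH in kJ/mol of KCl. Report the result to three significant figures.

|ΔT| = |15.71 − 20.30| = 4.59 °C
|q_surr| = (85.2 × 4.05 + 51.3) × 4.59 = 396.36 × 4.59 = 1819 J
n(KCl) = 8.42 / 74.55 = 0.1129 mol
Temperature fell, so q_rxn = +|q_surr| = 1.819 kJ
ΔH = q_rxn / n = 16.11 kJ/mol

ΔH = 16.1 kJ/mol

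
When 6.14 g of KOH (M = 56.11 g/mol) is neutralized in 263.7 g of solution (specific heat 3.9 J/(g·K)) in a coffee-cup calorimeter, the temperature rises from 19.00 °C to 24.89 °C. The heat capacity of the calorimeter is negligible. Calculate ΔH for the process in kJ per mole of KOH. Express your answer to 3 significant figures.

ΔH = -55.4 kJ/mol

|ΔT| = |24.89 − 19.00| = 5.89 °C
|q_surr| = (263.7 × 3.9) × 5.89 = 1028.43 × 5.89 = 6057 J
n(KOH) = 6.14 / 56.11 = 0.1094 mol
Temperature rose, so q_rxn = −|q_surr| = -6.057 kJ
ΔH = q_rxn / n = -55.37 kJ/mol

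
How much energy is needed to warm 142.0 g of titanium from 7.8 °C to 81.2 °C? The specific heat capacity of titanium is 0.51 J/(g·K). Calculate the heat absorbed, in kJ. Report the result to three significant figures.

q = 5.32 kJ

q = m c ΔT = 142.0 × 0.51 × (81.2 − 7.8)
q = 142.0 × 0.51 × 73.4 = 5316 J = 5.32 kJ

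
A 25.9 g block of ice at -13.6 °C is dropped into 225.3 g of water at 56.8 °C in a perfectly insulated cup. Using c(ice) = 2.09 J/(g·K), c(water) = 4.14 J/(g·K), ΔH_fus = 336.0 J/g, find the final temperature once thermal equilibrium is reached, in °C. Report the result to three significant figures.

Heat to bring ice to 0 °C and melt it: q₁ = 25.9×2.09×13.6 + 25.9×336.0 = 9438.6 J
Heat the water can supply cooling to 0 °C: 225.3×4.14×56.8 = 52979.7 J > q₁, so all ice melts.
Energy balance: 225.3×4.14×(56.8 − T) = 9438.6 + 25.9×4.14×(T − 0)
932.742(56.8 − T) = 9438.6 + 107.226 T
52979.7 − 9438.6 = 1039.968 T
T = 43541.1 / 1039.968 = 41.87 °C

T_f = 41.9 °C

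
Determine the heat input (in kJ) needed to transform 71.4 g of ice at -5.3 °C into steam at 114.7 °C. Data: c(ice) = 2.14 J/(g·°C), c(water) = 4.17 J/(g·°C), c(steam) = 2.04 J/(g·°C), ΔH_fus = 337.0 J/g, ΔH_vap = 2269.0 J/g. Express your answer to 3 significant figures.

q1 (heat ice -5.3→0.0 °C): 71.4 × 2.14 × 5.3 = 810 J
q2 (melt at 0 °C): 71.4 × 337.0 = 24062 J
q3 (heat water 0.0→100.0 °C): 71.4 × 4.17 × 100.0 = 29774 J
q4 (vaporize at 100 °C): 71.4 × 2269.0 = 162007 J
q5 (heat steam 100.0→114.7 °C): 71.4 × 2.04 × 14.7 = 2141 J
Total: 810 + 24062 + 29774 + 162007 + 2141 = 218794 J = 219 kJ

q = 219 kJ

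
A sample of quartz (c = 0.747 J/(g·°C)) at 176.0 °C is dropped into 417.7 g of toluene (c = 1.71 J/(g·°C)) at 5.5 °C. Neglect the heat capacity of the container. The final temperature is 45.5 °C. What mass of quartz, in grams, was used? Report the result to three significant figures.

q_gained = (417.7 × 1.71) × (45.5 − 5.5) = 28570 J
q_lost = m × 0.747 × (176.0 − 45.5) = 97.4835 m
m = 28570 / 97.4835 = 293 g

m = 293 g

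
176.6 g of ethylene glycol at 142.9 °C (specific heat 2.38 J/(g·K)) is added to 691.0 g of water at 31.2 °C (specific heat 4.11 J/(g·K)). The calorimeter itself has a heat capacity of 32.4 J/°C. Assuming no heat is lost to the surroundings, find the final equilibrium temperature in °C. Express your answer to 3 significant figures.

T_f = 45.5 °C

Heat lost by ethylene glycol = heat gained by water + calorimeter.
(176.6)(2.38)(142.9 − T) = [(691.0)(4.11) + 32.4](T − 31.2)
420.308 (142.9 − T) = 2872.41 (T − 31.2)
60062 − 420.308 T = 2872.41 T − 89619
149681 = 3292.718 T
T = 45.46 °C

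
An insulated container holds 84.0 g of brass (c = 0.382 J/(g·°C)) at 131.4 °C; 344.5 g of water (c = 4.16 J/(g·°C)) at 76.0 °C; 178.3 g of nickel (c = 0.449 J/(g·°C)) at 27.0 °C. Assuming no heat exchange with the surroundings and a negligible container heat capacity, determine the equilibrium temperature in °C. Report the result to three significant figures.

Σ mᵢcᵢ(T − Tᵢ) = 0  ⇒  T = Σ mᵢcᵢTᵢ / Σ mᵢcᵢ
Σ mᵢcᵢ = 84.0×0.382 + 344.5×4.16 + 178.3×0.449 = 1545.2647
Σ mᵢcᵢTᵢ = 32.088×131.4 + 1433.12×76.0 + 80.0567×27.0 = 115300
T = 115300 / 1545.2647 = 74.62 °C

T_f = 74.6 °C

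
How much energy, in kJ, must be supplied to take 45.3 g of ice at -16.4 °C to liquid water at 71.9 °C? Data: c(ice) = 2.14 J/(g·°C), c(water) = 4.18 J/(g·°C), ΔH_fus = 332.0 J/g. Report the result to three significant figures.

q1 (heat ice -16.4→0.0 °C): 45.3 × 2.14 × 16.4 = 1590 J
q2 (melt at 0 °C): 45.3 × 332.0 = 15040 J
q3 (heat water 0.0→71.9 °C): 45.3 × 4.18 × 71.9 = 13615 J
Total: 1590 + 15040 + 13615 = 30245 J = 30.2 kJ

q = 30.2 kJ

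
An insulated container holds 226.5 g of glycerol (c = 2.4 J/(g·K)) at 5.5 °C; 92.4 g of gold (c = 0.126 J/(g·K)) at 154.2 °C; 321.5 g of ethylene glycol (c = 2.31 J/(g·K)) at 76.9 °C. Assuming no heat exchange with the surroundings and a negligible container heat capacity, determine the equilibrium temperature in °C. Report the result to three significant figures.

Σ mᵢcᵢ(T − Tᵢ) = 0  ⇒  T = Σ mᵢcᵢTᵢ / Σ mᵢcᵢ
Σ mᵢcᵢ = 226.5×2.4 + 92.4×0.126 + 321.5×2.31 = 1297.9074
Σ mᵢcᵢTᵢ = 543.6×5.5 + 11.6424×154.2 + 742.665×76.9 = 61896
T = 61896 / 1297.9074 = 47.69 °C

T_f = 47.7 °C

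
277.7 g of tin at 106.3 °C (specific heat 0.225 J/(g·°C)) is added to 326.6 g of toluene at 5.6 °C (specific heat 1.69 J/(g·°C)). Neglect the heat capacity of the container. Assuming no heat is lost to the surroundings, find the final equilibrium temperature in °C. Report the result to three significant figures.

T_f = 15.8 °C

Heat lost by tin = heat gained by toluene.
(277.7)(0.225)(106.3 − T) = (326.6)(1.69)(T − 5.6)
62.4825 (106.3 − T) = 551.954 (T − 5.6)
6641.9 − 62.4825 T = 551.954 T − 3090.9
9732.8 = 614.4365 T
T = 15.84 °C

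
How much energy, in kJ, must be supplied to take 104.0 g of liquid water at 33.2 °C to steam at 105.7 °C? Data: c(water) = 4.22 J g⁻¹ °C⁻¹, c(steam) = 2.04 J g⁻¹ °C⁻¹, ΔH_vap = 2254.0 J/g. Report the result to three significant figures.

q1 (heat water 33.2→100.0 °C): 104.0 × 4.22 × 66.8 = 29317 J
q2 (vaporize at 100 °C): 104.0 × 2254.0 = 234416 J
q3 (heat steam 100.0→105.7 °C): 104.0 × 2.04 × 5.7 = 1209 J
Total: 29317 + 234416 + 1209 = 264942 J = 265 kJ

q = 265 kJ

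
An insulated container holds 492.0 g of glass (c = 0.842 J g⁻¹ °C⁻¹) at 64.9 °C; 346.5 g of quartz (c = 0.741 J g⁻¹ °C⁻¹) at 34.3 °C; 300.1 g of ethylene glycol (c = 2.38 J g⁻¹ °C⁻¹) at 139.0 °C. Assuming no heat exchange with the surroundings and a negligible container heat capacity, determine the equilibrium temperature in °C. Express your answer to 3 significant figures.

Σ mᵢcᵢ(T − Tᵢ) = 0  ⇒  T = Σ mᵢcᵢTᵢ / Σ mᵢcᵢ
Σ mᵢcᵢ = 492.0×0.842 + 346.5×0.741 + 300.1×2.38 = 1385.2585
Σ mᵢcᵢTᵢ = 414.264×64.9 + 256.7565×34.3 + 714.238×139.0 = 134970
T = 134970 / 1385.2585 = 97.43 °C

T_f = 97.4 °C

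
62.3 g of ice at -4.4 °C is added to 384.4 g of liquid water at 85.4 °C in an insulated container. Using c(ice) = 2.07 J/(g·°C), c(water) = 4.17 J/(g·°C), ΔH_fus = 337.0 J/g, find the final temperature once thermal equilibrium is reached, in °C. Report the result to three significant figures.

Heat to bring ice to 0 °C and melt it: q₁ = 62.3×2.07×4.4 + 62.3×337.0 = 21563 J
Heat the water can supply cooling to 0 °C: 384.4×4.17×85.4 = 136892 J > q₁, so all ice melts.
Energy balance: 384.4×4.17×(85.4 − T) = 21563 + 62.3×4.17×(T − 0)
1602.948(85.4 − T) = 21563 + 259.791 T
136892 − 21563 = 1862.739 T
T = 115329 / 1862.739 = 61.91 °C

T_f = 61.9 °C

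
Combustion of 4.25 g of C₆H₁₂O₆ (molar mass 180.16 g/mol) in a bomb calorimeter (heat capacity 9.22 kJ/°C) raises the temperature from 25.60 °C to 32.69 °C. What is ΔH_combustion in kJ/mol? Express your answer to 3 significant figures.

ΔH = -2770 kJ/mol

ΔT = 32.69 − 25.60 = 7.09 °C
q_cal = C_cal × ΔT = 9.22 × 7.09 = 65.3698 kJ
n = 4.25 / 180.16 = 0.02359 mol
q_rxn = −q_cal = -65.3698 kJ
ΔH = -65.3698 / 0.02359 = -2771 kJ/mol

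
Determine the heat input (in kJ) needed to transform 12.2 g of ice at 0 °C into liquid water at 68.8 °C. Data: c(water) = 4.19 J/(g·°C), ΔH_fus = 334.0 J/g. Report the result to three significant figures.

q = 7.59 kJ

q1 (melt at 0 °C): 12.2 × 334.0 = 4075 J
q2 (heat water 0.0→68.8 °C): 12.2 × 4.19 × 68.8 = 3517 J
Total: 4075 + 3517 = 7592 J = 7.59 kJ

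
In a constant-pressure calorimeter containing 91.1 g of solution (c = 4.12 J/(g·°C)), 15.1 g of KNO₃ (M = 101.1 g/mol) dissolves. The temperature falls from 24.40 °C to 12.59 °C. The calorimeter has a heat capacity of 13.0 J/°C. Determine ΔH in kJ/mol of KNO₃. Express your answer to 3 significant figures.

ΔH = 30.7 kJ/mol

|ΔT| = |12.59 − 24.40| = 11.81 °C
|q_surr| = (91.1 × 4.12 + 13.0) × 11.81 = 388.332 × 11.81 = 4586 J
n(KNO₃) = 15.1 / 101.1 = 0.1494 mol
Temperature fell, so q_rxn = +|q_surr| = 4.586 kJ
ΔH = q_rxn / n = 30.70 kJ/mol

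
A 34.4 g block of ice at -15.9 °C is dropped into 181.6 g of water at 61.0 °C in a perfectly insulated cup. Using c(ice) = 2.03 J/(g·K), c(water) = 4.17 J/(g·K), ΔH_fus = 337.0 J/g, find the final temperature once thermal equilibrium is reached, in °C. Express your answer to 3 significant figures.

Heat to bring ice to 0 °C and melt it: q₁ = 34.4×2.03×15.9 + 34.4×337.0 = 12703 J
Heat the water can supply cooling to 0 °C: 181.6×4.17×61.0 = 46193.6 J > q₁, so all ice melts.
Energy balance: 181.6×4.17×(61.0 − T) = 12703 + 34.4×4.17×(T − 0)
757.272(61.0 − T) = 12703 + 143.448 T
46193.6 − 12703 = 900.720 T
T = 33490.6 / 900.720 = 37.18 °C

T_f = 37.2 °C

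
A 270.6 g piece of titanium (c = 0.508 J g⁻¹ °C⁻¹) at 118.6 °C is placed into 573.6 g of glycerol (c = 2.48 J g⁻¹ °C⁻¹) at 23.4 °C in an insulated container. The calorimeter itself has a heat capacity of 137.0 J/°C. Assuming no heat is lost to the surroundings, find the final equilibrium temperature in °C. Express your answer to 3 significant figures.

Heat lost by titanium = heat gained by glycerol + calorimeter.
(270.6)(0.508)(118.6 − T) = [(573.6)(2.48) + 137.0](T − 23.4)
137.4648 (118.6 − T) = 1559.528 (T − 23.4)
16303 − 137.4648 T = 1559.528 T − 36493
52796 = 1696.9928 T
T = 31.11 °C

T_f = 31.1 °C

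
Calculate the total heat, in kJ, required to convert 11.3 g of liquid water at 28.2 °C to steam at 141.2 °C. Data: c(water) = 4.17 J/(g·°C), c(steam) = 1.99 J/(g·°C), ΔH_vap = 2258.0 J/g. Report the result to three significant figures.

q1 (heat water 28.2→100.0 °C): 11.3 × 4.17 × 71.8 = 3383 J
q2 (vaporize at 100 °C): 11.3 × 2258.0 = 25515 J
q3 (heat steam 100.0→141.2 °C): 11.3 × 1.99 × 41.2 = 926 J
Total: 3383 + 25515 + 926 = 29824 J = 29.8 kJ

q = 29.8 kJ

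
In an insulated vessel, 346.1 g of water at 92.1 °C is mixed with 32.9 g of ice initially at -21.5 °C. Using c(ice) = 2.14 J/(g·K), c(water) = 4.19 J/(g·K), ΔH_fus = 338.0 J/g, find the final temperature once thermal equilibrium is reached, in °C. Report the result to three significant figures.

Heat to bring ice to 0 °C and melt it: q₁ = 32.9×2.14×21.5 + 32.9×338.0 = 12634 J
Heat the water can supply cooling to 0 °C: 346.1×4.19×92.1 = 133560 J > q₁, so all ice melts.
Energy balance: 346.1×4.19×(92.1 − T) = 12634 + 32.9×4.19×(T − 0)
1450.159(92.1 − T) = 12634 + 137.851 T
133560 − 12634 = 1588.010 T
T = 120926 / 1588.010 = 76.149 °C

T_f = 76.1 °C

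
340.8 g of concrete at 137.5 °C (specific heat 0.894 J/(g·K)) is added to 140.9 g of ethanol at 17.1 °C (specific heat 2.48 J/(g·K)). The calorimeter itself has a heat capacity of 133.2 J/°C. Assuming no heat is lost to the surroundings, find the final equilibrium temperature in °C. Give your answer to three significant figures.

Heat lost by concrete = heat gained by ethanol + calorimeter.
(340.8)(0.894)(137.5 − T) = [(140.9)(2.48) + 133.2](T − 17.1)
304.6752 (137.5 − T) = 482.632 (T − 17.1)
41893 − 304.6752 T = 482.632 T − 8253.0
50146.0 = 787.3072 T
T = 63.69 °C

T_f = 63.7 °C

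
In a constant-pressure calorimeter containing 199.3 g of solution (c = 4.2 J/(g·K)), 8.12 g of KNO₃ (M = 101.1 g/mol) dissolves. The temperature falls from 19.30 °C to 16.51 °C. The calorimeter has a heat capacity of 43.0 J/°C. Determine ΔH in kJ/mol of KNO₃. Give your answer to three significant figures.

ΔH = 30.6 kJ/mol

|ΔT| = |16.51 − 19.30| = 2.79 °C
|q_surr| = (199.3 × 4.2 + 43.0) × 2.79 = 880.06 × 2.79 = 2455 J
n(KNO₃) = 8.12 / 101.1 = 0.08032 mol
Temperature fell, so q_rxn = +|q_surr| = 2.455 kJ
ΔH = q_rxn / n = 30.57 kJ/mol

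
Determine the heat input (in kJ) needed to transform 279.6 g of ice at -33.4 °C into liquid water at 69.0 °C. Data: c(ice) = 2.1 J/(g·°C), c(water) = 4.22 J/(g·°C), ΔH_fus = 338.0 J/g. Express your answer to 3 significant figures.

q = 196 kJ

q1 (heat ice -33.4→0.0 °C): 279.6 × 2.1 × 33.4 = 19611 J
q2 (melt at 0 °C): 279.6 × 338.0 = 94505 J
q3 (heat water 0.0→69.0 °C): 279.6 × 4.22 × 69.0 = 81414 J
Total: 19611 + 94505 + 81414 = 195530 J = 196 kJ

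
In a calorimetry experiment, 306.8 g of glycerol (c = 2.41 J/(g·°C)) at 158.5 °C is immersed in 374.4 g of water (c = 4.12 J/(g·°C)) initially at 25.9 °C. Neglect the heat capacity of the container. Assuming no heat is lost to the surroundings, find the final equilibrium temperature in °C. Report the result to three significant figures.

Heat lost by glycerol = heat gained by water.
(306.8)(2.41)(158.5 − T) = (374.4)(4.12)(T − 25.9)
739.388 (158.5 − T) = 1542.528 (T − 25.9)
117190 − 739.388 T = 1542.528 T − 39951
157141 = 2281.916 T
T = 68.86 °C

T_f = 68.9 °C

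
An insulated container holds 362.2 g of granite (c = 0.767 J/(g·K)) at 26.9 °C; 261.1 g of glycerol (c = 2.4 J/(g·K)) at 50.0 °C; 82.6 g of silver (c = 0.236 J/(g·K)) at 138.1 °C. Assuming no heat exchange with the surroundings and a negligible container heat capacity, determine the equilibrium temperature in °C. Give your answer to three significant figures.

Σ mᵢcᵢ(T − Tᵢ) = 0  ⇒  T = Σ mᵢcᵢTᵢ / Σ mᵢcᵢ
Σ mᵢcᵢ = 362.2×0.767 + 261.1×2.4 + 82.6×0.236 = 923.9410
Σ mᵢcᵢTᵢ = 277.8074×26.9 + 626.64×50.0 + 19.4936×138.1 = 41497
T = 41497 / 923.9410 = 44.91 °C

T_f = 44.9 °C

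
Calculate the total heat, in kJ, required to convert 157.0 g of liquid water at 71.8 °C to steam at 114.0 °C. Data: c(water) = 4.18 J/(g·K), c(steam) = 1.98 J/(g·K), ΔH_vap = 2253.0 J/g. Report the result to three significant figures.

q = 377 kJ

q1 (heat water 71.8→100.0 °C): 157.0 × 4.18 × 28.2 = 18507 J
q2 (vaporize at 100 °C): 157.0 × 2253.0 = 353721 J
q3 (heat steam 100.0→114.0 °C): 157.0 × 1.98 × 14.0 = 4352 J
Total: 18507 + 353721 + 4352 = 376580 J = 377 kJ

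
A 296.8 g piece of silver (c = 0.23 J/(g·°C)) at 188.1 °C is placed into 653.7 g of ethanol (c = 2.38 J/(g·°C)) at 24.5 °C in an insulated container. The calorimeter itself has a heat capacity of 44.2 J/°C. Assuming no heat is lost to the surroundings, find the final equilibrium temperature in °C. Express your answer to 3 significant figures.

Heat lost by silver = heat gained by ethanol + calorimeter.
(296.8)(0.23)(188.1 − T) = [(653.7)(2.38) + 44.2](T − 24.5)
68.264 (188.1 − T) = 1600.006 (T − 24.5)
12840 − 68.264 T = 1600.006 T − 39200
52040 = 1668.270 T
T = 31.19 °C

T_f = 31.2 °C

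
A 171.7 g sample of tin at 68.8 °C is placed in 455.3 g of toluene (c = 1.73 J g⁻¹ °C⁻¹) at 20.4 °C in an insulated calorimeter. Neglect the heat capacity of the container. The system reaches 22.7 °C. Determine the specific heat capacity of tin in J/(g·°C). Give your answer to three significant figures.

q_gained = (455.3 × 1.73) × (22.7 − 20.4) = 1812 J
q_lost = 171.7 × c × (68.8 − 22.7) = 7915.37 c
Set equal: c = 1812 / 7915.37 = 0.229 J/(g·°C)

c = 0.229 J/(g·°C)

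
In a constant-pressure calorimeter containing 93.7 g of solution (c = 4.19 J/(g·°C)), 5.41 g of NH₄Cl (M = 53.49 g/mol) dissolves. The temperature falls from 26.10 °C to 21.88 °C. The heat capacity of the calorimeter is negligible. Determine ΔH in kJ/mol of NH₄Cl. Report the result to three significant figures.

|ΔT| = |21.88 − 26.10| = 4.22 °C
|q_surr| = (93.7 × 4.19) × 4.22 = 392.603 × 4.22 = 1657 J
n(NH₄Cl) = 5.41 / 53.49 = 0.1011 mol
Temperature fell, so q_rxn = +|q_surr| = 1.657 kJ
ΔH = q_rxn / n = 16.39 kJ/mol

ΔH = 16.4 kJ/mol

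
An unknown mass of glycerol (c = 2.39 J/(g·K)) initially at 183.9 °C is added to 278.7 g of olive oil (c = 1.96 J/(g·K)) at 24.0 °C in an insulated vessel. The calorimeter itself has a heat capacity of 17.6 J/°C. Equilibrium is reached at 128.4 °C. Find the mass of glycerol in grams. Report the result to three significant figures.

q_gained = (278.7 × 1.96 + 17.6) × (128.4 − 24.0) = 58870 J
q_lost = m × 2.39 × (183.9 − 128.4) = 132.645 m
m = 58870 / 132.645 = 444 g

m = 444 g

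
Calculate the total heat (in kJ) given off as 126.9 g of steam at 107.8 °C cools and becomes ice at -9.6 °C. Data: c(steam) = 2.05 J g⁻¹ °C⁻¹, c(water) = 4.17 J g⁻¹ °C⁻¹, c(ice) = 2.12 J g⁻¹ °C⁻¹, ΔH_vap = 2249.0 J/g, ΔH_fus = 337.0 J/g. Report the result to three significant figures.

q1 (cool steam 107.8→100 °C): 126.9 × 2.05 × 7.8 = 2029 J
q2 (condense at 100 °C): 126.9 × 2249.0 = 285398 J
q3 (cool water 100→0 °C): 126.9 × 4.17 × 100.0 = 52917 J
q4 (freeze at 0 °C): 126.9 × 337.0 = 42765 J
q5 (cool ice 0→-9.6 °C): 126.9 × 2.12 × 9.6 = 2583 J
Total: 2029 + 285398 + 52917 + 42765 + 2583 = 385692 J = 386 kJ

q = 386 kJ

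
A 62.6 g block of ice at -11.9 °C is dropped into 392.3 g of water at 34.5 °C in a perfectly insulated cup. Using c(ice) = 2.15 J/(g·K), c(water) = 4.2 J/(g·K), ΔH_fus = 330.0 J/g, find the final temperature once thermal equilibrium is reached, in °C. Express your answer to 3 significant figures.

Heat to bring ice to 0 °C and melt it: q₁ = 62.6×2.15×11.9 + 62.6×330.0 = 22260 J
Heat the water can supply cooling to 0 °C: 392.3×4.2×34.5 = 56844.3 J > q₁, so all ice melts.
Energy balance: 392.3×4.2×(34.5 − T) = 22260 + 62.6×4.2×(T − 0)
1647.66(34.5 − T) = 22260 + 262.92 T
56844.3 − 22260 = 1910.58 T
T = 34584.3 / 1910.58 = 18.10 °C

T_f = 18.1 °C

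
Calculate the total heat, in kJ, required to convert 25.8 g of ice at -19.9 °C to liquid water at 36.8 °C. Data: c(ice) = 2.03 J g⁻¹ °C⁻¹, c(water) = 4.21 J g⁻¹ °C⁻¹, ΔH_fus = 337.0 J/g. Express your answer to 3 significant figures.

q1 (heat ice -19.9→0.0 °C): 25.8 × 2.03 × 19.9 = 1042 J
q2 (melt at 0 °C): 25.8 × 337.0 = 8695 J
q3 (heat water 0.0→36.8 °C): 25.8 × 4.21 × 36.8 = 3997 J
Total: 1042 + 8695 + 3997 = 13734 J = 13.7 kJ

q = 13.7 kJ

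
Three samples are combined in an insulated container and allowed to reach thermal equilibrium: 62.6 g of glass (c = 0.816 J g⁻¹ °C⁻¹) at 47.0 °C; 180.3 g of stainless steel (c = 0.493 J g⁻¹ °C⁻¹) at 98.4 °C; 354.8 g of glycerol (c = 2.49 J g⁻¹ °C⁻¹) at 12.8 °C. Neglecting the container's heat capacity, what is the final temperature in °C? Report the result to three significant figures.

T_f = 21.9 °C

Σ mᵢcᵢ(T − Tᵢ) = 0  ⇒  T = Σ mᵢcᵢTᵢ / Σ mᵢcᵢ
Σ mᵢcᵢ = 62.6×0.816 + 180.3×0.493 + 354.8×2.49 = 1023.4215
Σ mᵢcᵢTᵢ = 51.0816×47.0 + 88.8879×98.4 + 883.452×12.8 = 22456
T = 22456 / 1023.4215 = 21.94 °C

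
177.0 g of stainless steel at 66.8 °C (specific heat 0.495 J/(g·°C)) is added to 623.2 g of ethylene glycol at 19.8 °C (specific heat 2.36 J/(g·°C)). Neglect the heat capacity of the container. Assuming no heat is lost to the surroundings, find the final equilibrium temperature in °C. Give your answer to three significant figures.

T_f = 22.4 °C

Heat lost by stainless steel = heat gained by ethylene glycol.
(177.0)(0.495)(66.8 − T) = (623.2)(2.36)(T − 19.8)
87.615 (66.8 − T) = 1470.752 (T − 19.8)
5852.7 − 87.615 T = 1470.752 T − 29121
34973.7 = 1558.367 T
T = 22.44 °C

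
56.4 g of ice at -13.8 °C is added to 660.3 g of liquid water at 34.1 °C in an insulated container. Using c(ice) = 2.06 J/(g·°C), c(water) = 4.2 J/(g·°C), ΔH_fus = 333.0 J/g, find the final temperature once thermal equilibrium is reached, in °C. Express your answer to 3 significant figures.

T_f = 24.6 °C

Heat to bring ice to 0 °C and melt it: q₁ = 56.4×2.06×13.8 + 56.4×333.0 = 20385 J
Heat the water can supply cooling to 0 °C: 660.3×4.2×34.1 = 94568.2 J > q₁, so all ice melts.
Energy balance: 660.3×4.2×(34.1 − T) = 20385 + 56.4×4.2×(T − 0)
2773.26(34.1 − T) = 20385 + 236.88 T
94568.2 − 20385 = 3010.14 T
T = 74183.2 / 3010.14 = 24.64 °C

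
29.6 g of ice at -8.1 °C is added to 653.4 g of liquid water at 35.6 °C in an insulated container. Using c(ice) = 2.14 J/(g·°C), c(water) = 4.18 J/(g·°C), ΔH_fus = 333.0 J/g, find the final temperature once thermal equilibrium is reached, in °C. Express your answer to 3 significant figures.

T_f = 30.4 °C

Heat to bring ice to 0 °C and melt it: q₁ = 29.6×2.14×8.1 + 29.6×333.0 = 10370 J
Heat the water can supply cooling to 0 °C: 653.4×4.18×35.6 = 97231.1 J > q₁, so all ice melts.
Energy balance: 653.4×4.18×(35.6 − T) = 10370 + 29.6×4.18×(T − 0)
2731.212(35.6 − T) = 10370 + 123.728 T
97231.1 − 10370 = 2854.940 T
T = 86861.1 / 2854.940 = 30.42 °C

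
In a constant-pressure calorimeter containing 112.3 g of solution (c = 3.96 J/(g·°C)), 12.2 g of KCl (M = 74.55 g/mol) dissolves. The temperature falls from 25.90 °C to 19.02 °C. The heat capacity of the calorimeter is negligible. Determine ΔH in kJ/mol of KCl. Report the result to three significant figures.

|ΔT| = |19.02 − 25.90| = 6.88 °C
|q_surr| = (112.3 × 3.96) × 6.88 = 444.708 × 6.88 = 3060 J
n(KCl) = 12.2 / 74.55 = 0.1636 mol
Temperature fell, so q_rxn = +|q_surr| = 3.060 kJ
ΔH = q_rxn / n = 18.70 kJ/mol

ΔH = 18.7 kJ/mol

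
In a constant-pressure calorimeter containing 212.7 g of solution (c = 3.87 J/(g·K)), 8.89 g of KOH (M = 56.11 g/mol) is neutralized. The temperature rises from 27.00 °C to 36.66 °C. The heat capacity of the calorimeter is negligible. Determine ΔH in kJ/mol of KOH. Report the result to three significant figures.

ΔH = -50.2 kJ/mol

|ΔT| = |36.66 − 27.00| = 9.66 °C
|q_surr| = (212.7 × 3.87) × 9.66 = 823.149 × 9.66 = 7952 J
n(KOH) = 8.89 / 56.11 = 0.1584 mol
Temperature rose, so q_rxn = −|q_surr| = -7.952 kJ
ΔH = q_rxn / n = -50.20 kJ/mol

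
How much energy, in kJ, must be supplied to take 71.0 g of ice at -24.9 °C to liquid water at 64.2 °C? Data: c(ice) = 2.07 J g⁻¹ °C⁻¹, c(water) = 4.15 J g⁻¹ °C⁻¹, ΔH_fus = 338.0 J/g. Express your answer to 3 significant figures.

q = 46.6 kJ

q1 (heat ice -24.9→0.0 °C): 71.0 × 2.07 × 24.9 = 3660 J
q2 (melt at 0 °C): 71.0 × 338.0 = 23998 J
q3 (heat water 0.0→64.2 °C): 71.0 × 4.15 × 64.2 = 18917 J
Total: 3660 + 23998 + 18917 = 46575 J = 46.6 kJ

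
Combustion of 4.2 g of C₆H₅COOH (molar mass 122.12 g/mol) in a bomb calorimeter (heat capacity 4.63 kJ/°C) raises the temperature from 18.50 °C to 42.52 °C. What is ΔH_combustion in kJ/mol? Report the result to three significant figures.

ΔT = 42.52 − 18.50 = 24.02 °C
q_cal = C_cal × ΔT = 4.63 × 24.02 = 111.2126 kJ
n = 4.2 / 122.12 = 0.03439 mol
q_rxn = −q_cal = -111.2126 kJ
ΔH = -111.2126 / 0.03439 = -3234 kJ/mol

ΔH = -3230 kJ/mol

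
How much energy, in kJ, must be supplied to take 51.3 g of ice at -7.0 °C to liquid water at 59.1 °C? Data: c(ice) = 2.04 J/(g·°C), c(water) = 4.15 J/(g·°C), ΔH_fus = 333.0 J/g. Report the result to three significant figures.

q = 30.4 kJ

q1 (heat ice -7.0→0.0 °C): 51.3 × 2.04 × 7.0 = 733 J
q2 (melt at 0 °C): 51.3 × 333.0 = 17083 J
q3 (heat water 0.0→59.1 °C): 51.3 × 4.15 × 59.1 = 12582 J
Total: 733 + 17083 + 12582 = 30398 J = 30.4 kJ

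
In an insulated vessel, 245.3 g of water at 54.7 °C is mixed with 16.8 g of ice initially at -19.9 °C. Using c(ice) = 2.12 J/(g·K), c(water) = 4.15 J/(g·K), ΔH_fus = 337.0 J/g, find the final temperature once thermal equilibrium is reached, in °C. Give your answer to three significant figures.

Heat to bring ice to 0 °C and melt it: q₁ = 16.8×2.12×19.9 + 16.8×337.0 = 6370.4 J
Heat the water can supply cooling to 0 °C: 245.3×4.15×54.7 = 55684.3 J > q₁, so all ice melts.
Energy balance: 245.3×4.15×(54.7 − T) = 6370.4 + 16.8×4.15×(T − 0)
1017.995(54.7 − T) = 6370.4 + 69.72 T
55684.3 − 6370.4 = 1087.715 T
T = 49313.9 / 1087.715 = 45.34 °C

T_f = 45.3 °C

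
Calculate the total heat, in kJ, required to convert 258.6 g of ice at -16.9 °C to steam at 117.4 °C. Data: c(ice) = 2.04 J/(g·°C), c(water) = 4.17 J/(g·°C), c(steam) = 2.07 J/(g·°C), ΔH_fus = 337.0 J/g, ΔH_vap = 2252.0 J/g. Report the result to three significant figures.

q = 796 kJ

q1 (heat ice -16.9→0.0 °C): 258.6 × 2.04 × 16.9 = 8915 J
q2 (melt at 0 °C): 258.6 × 337.0 = 87148 J
q3 (heat water 0.0→100.0 °C): 258.6 × 4.17 × 100.0 = 107836 J
q4 (vaporize at 100 °C): 258.6 × 2252.0 = 582367 J
q5 (heat steam 100.0→117.4 °C): 258.6 × 2.07 × 17.4 = 9314 J
Total: 8915 + 87148 + 107836 + 582367 + 9314 = 795580 J = 796 kJ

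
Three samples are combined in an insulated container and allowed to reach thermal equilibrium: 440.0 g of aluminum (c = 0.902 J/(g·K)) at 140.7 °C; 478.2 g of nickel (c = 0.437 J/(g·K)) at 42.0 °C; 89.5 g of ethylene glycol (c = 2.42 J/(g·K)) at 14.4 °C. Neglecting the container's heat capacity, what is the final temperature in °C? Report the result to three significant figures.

T_f = 82.4 °C

Σ mᵢcᵢ(T − Tᵢ) = 0  ⇒  T = Σ mᵢcᵢTᵢ / Σ mᵢcᵢ
Σ mᵢcᵢ = 440.0×0.902 + 478.2×0.437 + 89.5×2.42 = 822.4434
Σ mᵢcᵢTᵢ = 396.88×140.7 + 208.9734×42.0 + 216.59×14.4 = 67737
T = 67737 / 822.4434 = 82.36 °C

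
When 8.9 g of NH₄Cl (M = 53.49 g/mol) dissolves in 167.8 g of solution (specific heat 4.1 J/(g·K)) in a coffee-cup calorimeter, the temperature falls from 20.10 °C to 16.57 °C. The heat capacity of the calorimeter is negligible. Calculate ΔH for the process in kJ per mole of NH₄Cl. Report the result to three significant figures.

|ΔT| = |16.57 − 20.10| = 3.53 °C
|q_surr| = (167.8 × 4.1) × 3.53 = 687.98 × 3.53 = 2429 J
n(NH₄Cl) = 8.9 / 53.49 = 0.1664 mol
Temperature fell, so q_rxn = +|q_surr| = 2.429 kJ
ΔH = q_rxn / n = 14.60 kJ/mol

ΔH = 14.6 kJ/mol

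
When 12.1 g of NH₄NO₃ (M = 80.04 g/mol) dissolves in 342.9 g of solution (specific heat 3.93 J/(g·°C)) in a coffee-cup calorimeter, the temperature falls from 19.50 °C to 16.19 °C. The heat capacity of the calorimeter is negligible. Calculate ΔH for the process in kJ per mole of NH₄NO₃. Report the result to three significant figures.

|ΔT| = |16.19 − 19.50| = 3.31 °C
|q_surr| = (342.9 × 3.93) × 3.31 = 1347.597 × 3.31 = 4461 J
n(NH₄NO₃) = 12.1 / 80.04 = 0.1512 mol
Temperature fell, so q_rxn = +|q_surr| = 4.461 kJ
ΔH = q_rxn / n = 29.50 kJ/mol

ΔH = 29.5 kJ/mol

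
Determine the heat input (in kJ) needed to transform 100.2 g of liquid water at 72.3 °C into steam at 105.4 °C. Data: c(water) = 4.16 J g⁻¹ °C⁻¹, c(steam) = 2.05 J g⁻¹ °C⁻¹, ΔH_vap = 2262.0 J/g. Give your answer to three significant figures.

q = 239 kJ

q1 (heat water 72.3→100.0 °C): 100.2 × 4.16 × 27.7 = 11546 J
q2 (vaporize at 100 °C): 100.2 × 2262.0 = 226652 J
q3 (heat steam 100.0→105.4 °C): 100.2 × 2.05 × 5.4 = 1109 J
Total: 11546 + 226652 + 1109 = 239307 J = 239 kJ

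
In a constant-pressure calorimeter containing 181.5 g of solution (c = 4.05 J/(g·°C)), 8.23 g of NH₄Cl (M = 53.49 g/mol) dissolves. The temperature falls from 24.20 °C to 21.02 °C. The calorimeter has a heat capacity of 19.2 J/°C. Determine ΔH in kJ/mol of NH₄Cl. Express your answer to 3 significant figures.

|ΔT| = |21.02 − 24.20| = 3.18 °C
|q_surr| = (181.5 × 4.05 + 19.2) × 3.18 = 754.275 × 3.18 = 2399 J
n(NH₄Cl) = 8.23 / 53.49 = 0.1539 mol
Temperature fell, so q_rxn = +|q_surr| = 2.399 kJ
ΔH = q_rxn / n = 15.59 kJ/mol

ΔH = 15.6 kJ/mol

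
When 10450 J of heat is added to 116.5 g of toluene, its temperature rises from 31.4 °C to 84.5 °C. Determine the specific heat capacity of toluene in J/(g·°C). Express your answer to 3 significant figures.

c = 1.69 J/(g·°C)

c = q / (m ΔT) = 10450 / (116.5 × 53.1)
c = 10450 / 6186.15 = 1.69 J/(g·°C)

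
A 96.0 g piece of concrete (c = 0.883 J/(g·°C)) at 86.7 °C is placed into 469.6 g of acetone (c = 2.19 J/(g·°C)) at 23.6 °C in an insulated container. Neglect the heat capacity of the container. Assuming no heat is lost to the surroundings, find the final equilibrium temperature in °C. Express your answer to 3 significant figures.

Heat lost by concrete = heat gained by acetone.
(96.0)(0.883)(86.7 − T) = (469.6)(2.19)(T − 23.6)
84.768 (86.7 − T) = 1028.424 (T − 23.6)
7349.4 − 84.768 T = 1028.424 T − 24271
31620.4 = 1113.192 T
T = 28.41 °C

T_f = 28.4 °C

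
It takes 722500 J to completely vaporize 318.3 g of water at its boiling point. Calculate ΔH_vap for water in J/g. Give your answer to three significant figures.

ΔH_vap = q / m = 722500 / 318.3 = 2270 J/g

ΔH_vap = 2270 J/g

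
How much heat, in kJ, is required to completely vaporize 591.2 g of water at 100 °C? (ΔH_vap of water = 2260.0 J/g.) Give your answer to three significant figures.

q = m × ΔH_vap = 591.2 × 2260.0 = 1336000 J = 1340 kJ

q = 1340 kJ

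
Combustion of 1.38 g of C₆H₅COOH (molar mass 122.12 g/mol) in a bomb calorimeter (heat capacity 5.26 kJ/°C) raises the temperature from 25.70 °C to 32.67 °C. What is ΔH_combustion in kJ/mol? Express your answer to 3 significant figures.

ΔH = -3240 kJ/mol

ΔT = 32.67 − 25.70 = 6.97 °C
q_cal = C_cal × ΔT = 5.26 × 6.97 = 36.6622 kJ
n = 1.38 / 122.12 = 0.01130 mol
q_rxn = −q_cal = -36.6622 kJ
ΔH = -36.6622 / 0.01130 = -3244 kJ/mol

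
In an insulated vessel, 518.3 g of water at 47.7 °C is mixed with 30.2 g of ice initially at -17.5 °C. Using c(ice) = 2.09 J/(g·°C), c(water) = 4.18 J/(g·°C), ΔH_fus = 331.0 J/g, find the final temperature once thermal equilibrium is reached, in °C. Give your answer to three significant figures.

T_f = 40.2 °C

Heat to bring ice to 0 °C and melt it: q₁ = 30.2×2.09×17.5 + 30.2×331.0 = 11101 J
Heat the water can supply cooling to 0 °C: 518.3×4.18×47.7 = 103342 J > q₁, so all ice melts.
Energy balance: 518.3×4.18×(47.7 − T) = 11101 + 30.2×4.18×(T − 0)
2166.494(47.7 − T) = 11101 + 126.236 T
103342 − 11101 = 2292.730 T
T = 92241 / 2292.730 = 40.23 °C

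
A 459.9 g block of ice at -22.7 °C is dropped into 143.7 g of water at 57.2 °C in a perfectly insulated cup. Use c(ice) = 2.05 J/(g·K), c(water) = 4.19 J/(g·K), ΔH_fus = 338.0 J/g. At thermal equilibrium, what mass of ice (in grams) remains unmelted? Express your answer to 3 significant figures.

m_ice remaining = 421 g

Heat to warm all ice to 0 °C: 459.9×2.05×22.7 = 21401 J
Heat released by water cooling to 0 °C: 143.7×4.19×57.2 = 34440 J
34440 J < 21401 + 459.9×338.0 = 176847.2 J, so not all ice melts; final T = 0 °C.
Heat left for melting: 34440 − 21401 = 13039 J
Mass melted = 13039 / 338.0 = 38.58 g
Ice remaining = 459.9 − 38.58 = 421.32 g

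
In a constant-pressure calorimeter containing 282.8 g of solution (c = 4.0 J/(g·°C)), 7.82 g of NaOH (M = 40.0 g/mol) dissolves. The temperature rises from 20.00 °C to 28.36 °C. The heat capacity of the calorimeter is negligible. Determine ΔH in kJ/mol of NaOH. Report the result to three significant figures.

ΔH = -48.4 kJ/mol

|ΔT| = |28.36 − 20.00| = 8.36 °C
|q_surr| = (282.8 × 4.0) × 8.36 = 1131.2 × 8.36 = 9457 J
n(NaOH) = 7.82 / 40.0 = 0.1955 mol
Temperature rose, so q_rxn = −|q_surr| = -9.457 kJ
ΔH = q_rxn / n = -48.37 kJ/mol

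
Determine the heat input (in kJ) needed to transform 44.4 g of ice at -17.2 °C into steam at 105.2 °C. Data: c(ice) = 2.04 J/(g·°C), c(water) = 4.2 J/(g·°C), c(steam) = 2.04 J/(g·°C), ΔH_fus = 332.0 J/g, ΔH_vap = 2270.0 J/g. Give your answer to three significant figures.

q1 (heat ice -17.2→0.0 °C): 44.4 × 2.04 × 17.2 = 1558 J
q2 (melt at 0 °C): 44.4 × 332.0 = 14741 J
q3 (heat water 0.0→100.0 °C): 44.4 × 4.2 × 100.0 = 18648 J
q4 (vaporize at 100 °C): 44.4 × 2270.0 = 100788 J
q5 (heat steam 100.0→105.2 °C): 44.4 × 2.04 × 5.2 = 471 J
Total: 1558 + 14741 + 18648 + 100788 + 471 = 136206 J = 136 kJ

q = 136 kJ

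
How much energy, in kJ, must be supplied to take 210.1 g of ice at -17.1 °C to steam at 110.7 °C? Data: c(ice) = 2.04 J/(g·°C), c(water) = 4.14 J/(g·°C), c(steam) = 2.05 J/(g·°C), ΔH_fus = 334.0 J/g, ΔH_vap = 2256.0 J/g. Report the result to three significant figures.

q = 643 kJ

q1 (heat ice -17.1→0.0 °C): 210.1 × 2.04 × 17.1 = 7329 J
q2 (melt at 0 °C): 210.1 × 334.0 = 70173 J
q3 (heat water 0.0→100.0 °C): 210.1 × 4.14 × 100.0 = 86981 J
q4 (vaporize at 100 °C): 210.1 × 2256.0 = 473986 J
q5 (heat steam 100.0→110.7 °C): 210.1 × 2.05 × 10.7 = 4609 J
Total: 7329 + 70173 + 86981 + 473986 + 4609 = 643078 J = 643 kJ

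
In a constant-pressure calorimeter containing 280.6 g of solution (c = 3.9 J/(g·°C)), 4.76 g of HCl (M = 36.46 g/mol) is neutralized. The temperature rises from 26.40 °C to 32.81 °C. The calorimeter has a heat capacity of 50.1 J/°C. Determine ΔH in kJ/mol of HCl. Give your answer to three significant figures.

|ΔT| = |32.81 − 26.40| = 6.41 °C
|q_surr| = (280.6 × 3.9 + 50.1) × 6.41 = 1144.44 × 6.41 = 7336 J
n(HCl) = 4.76 / 36.46 = 0.1306 mol
Temperature rose, so q_rxn = −|q_surr| = -7.336 kJ
ΔH = q_rxn / n = -56.17 kJ/mol

ΔH = -56.2 kJ/mol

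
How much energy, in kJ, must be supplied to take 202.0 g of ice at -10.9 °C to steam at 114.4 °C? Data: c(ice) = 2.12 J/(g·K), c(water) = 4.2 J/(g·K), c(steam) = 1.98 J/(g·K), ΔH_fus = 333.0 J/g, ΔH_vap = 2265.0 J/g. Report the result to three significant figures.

q1 (heat ice -10.9→0.0 °C): 202.0 × 2.12 × 10.9 = 4668 J
q2 (melt at 0 °C): 202.0 × 333.0 = 67266 J
q3 (heat water 0.0→100.0 °C): 202.0 × 4.2 × 100.0 = 84840 J
q4 (vaporize at 100 °C): 202.0 × 2265.0 = 457530 J
q5 (heat steam 100.0→114.4 °C): 202.0 × 1.98 × 14.4 = 5759 J
Total: 4668 + 67266 + 84840 + 457530 + 5759 = 620063 J = 620 kJ

q = 620 kJ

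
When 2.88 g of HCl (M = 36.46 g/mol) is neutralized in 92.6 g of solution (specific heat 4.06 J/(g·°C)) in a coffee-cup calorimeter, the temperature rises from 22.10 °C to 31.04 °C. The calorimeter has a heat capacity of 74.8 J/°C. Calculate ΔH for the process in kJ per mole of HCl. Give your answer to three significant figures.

|ΔT| = |31.04 − 22.10| = 8.94 °C
|q_surr| = (92.6 × 4.06 + 74.8) × 8.94 = 450.756 × 8.94 = 4030 J
n(HCl) = 2.88 / 36.46 = 0.07899 mol
Temperature rose, so q_rxn = −|q_surr| = -4.030 kJ
ΔH = q_rxn / n = -51.02 kJ/mol

ΔH = -51.0 kJ/mol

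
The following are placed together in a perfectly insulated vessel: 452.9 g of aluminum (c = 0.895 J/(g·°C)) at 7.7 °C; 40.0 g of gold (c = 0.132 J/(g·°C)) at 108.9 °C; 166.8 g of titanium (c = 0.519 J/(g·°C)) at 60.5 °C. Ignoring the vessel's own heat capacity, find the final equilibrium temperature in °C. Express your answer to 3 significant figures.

T_f = 18.0 °C

Σ mᵢcᵢ(T − Tᵢ) = 0  ⇒  T = Σ mᵢcᵢTᵢ / Σ mᵢcᵢ
Σ mᵢcᵢ = 452.9×0.895 + 40.0×0.132 + 166.8×0.519 = 497.1947
Σ mᵢcᵢTᵢ = 405.3455×7.7 + 5.28×108.9 + 86.5692×60.5 = 8933.6
T = 8933.6 / 497.1947 = 17.97 °C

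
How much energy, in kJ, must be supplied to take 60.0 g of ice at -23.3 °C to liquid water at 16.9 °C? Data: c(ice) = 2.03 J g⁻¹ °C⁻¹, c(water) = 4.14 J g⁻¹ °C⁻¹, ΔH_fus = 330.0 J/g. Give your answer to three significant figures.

q1 (heat ice -23.3→0.0 °C): 60.0 × 2.03 × 23.3 = 2838 J
q2 (melt at 0 °C): 60.0 × 330.0 = 19800 J
q3 (heat water 0.0→16.9 °C): 60.0 × 4.14 × 16.9 = 4198 J
Total: 2838 + 19800 + 4198 = 26836 J = 26.8 kJ

q = 26.8 kJ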